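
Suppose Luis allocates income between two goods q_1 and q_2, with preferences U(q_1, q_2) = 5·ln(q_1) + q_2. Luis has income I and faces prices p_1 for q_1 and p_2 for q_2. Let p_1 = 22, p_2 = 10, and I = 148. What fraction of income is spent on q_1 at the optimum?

share on q_1 = 0.3378

MU_q_1 = 5/q_1, MU_q_2 = 1. Tangency: 5/q_1 = p_1/p_2.
So q_1*(p_1,p_2) = 5·p_2/p_1, independent of income; and q_2* = (I − 5·p_2)/p_2.
At the given prices: q_1* = 5·10/22 = 2.2727, and q_2* = 9.8.
Expenditure on q_1: 22·2.2727 = 50; share = 0.3378.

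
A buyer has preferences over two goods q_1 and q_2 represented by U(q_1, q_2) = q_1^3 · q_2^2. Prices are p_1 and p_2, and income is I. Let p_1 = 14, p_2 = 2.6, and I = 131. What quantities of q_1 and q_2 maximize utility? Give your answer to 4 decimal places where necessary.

q_1* = 5.6143, q_2* = 20.1538

The MRS is (3/2)·q_2/q_1. Set MRS = p_1/p_2.
So 3·p_2·q_2 = 2·p_1·q_1; combined with the budget, a share 0.6 of income goes to q_1.
Demand: q_1*(p_1,p_2,I) = 0.6·I/p_1 and q_2* = 0.4·I/p_2.
At p_1=14, p_2=2.6, I=131: q_1* = 0.6·131/14 = 5.6143, q_2* = 20.1538.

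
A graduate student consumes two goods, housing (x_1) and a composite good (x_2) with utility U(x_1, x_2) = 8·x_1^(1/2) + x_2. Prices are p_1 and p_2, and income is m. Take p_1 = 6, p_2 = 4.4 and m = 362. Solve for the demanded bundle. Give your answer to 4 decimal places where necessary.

Plugging in: x_1* = (4·4.4/6)² = 8.6044, x_2* = 70.5394.

x_1* = 8.6044, x_2* = 70.5394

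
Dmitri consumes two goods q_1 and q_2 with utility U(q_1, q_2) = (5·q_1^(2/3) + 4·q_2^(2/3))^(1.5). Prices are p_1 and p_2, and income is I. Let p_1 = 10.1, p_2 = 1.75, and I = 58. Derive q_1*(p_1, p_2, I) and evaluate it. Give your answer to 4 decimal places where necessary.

q_1* = 0.3181

MU_q_1 ∝ 5·q_1^(-1/3), MU_q_2 ∝ 4·q_2^(-1/3), so MRS = (5/4)·(q_2/q_1)^(1/3) = p_1/p_2.
Hence q_2/q_1 = ((4/5)·p_1/p_2)^(1/(1/3)), i.e. raised to the 3 power.
With the ratio pinned down, the budget gives q_1* = I/(p_1 + p_2·(q_2/q_1)) and q_2* = (q_2/q_1)·q_1*.
Numerically q_2/q_1 = 98.428289, so q_1* = 58/(10.1 + 1.75·98.428289) = 0.3181.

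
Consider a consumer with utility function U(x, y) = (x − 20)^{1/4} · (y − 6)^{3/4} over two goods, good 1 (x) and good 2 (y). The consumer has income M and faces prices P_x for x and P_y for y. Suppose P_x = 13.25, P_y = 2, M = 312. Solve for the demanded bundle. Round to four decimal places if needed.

x* = 20.6604, y* = 19.125

MRS = (1/3)·(y−6)/(x−20). Tangency with P_x/P_y gives y−6 = 3·(P_x/P_y)·(x−20).
After buying the subsistence bundle (20, 6), a share 0.25 of the remaining income goes to x: x* = 20 + 0.25·(M − 20P_x − 6P_y)/P_x.
Discretionary income = 312 − 20·13.25 − 6·2 = 35; x* = 20 + 0.25·35/13.25 = 20.6604; y* = 6 + 0.75·35/2 = 19.125.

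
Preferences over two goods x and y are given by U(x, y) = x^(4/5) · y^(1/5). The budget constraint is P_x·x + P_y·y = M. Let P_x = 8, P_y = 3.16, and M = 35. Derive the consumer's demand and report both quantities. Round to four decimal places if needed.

x* = 3.5, y* = 2.2152

MU_x/MU_y = (0.8·y)/(0.2·x); tangency sets this equal to P_x/P_y.
Rearranging, P_y·y = (1/4)·P_x·x. Substituting into the budget gives P_x·x·(1 + (1/4)) = M.
Demand: x*(P_x,P_y,M) = 0.8·M/P_x and y* = 0.2·M/P_y.
At P_x=8, P_y=3.16, M=35: x* = 0.8·35/8 = 3.5, y* = 2.2152.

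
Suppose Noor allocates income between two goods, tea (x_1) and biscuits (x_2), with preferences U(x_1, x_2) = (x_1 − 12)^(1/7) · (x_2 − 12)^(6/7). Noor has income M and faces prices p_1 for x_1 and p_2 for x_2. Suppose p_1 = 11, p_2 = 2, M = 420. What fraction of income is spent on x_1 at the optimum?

share on x_1 = 0.4041

Let x_1' = x_1−12, x_2' = x_2−12. MRS = (1/6)·x_2'/x_1' = p_1/p_2.
Substituting into the budget: x_1* = 12 + 1/7·(M − 12·p_1 − 12·p_2)/p_1, and x_2* = 12 + 6/7·(…)/p_2.
Discretionary income = 420 − 12·11 − 12·2 = 264; x_1* = 12 + 1/7·264/11 = 15.4286; x_2* = 12 + 6/7·264/2 = 125.1429.
Expenditure on x_1: 11·15.4286 = 169.7143; share = 0.4041.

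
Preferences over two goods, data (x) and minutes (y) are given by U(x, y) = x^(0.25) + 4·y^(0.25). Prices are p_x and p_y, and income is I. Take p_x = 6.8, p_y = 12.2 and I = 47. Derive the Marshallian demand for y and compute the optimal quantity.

y* = 3.2336

MRS = MU_x/MU_y = (1/4)·(y/x)^(0.75). Set equal to p_x/p_y.
Hence y/x = (4·p_x/p_y)^(1/(0.75)), i.e. raised to the 4/3 power.
Substitute y = (y/x)·x into the budget: x* = I/(p_x + p_y·(y/x)).
Numerically y/x = 2.912586, so x* = 47/(6.8 + 12.2·2.912586) = 1.1102 and y* = 2.912586·1.1102 = 3.2336.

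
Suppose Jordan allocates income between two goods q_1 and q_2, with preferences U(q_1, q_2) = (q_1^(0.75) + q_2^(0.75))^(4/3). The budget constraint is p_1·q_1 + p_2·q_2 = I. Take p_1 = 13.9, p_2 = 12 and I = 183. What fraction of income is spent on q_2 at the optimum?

From the CES first-order condition, (q_2/q_1)^(0.25) = p_1/p_2.
Solve for the ratio: q_2/q_1 = [p_1/p_2]^(4).
With the ratio pinned down, the budget gives q_1* = I/(p_1 + p_2·(q_2/q_1)) and q_2* = (q_2/q_1)·q_1*.
Numerically q_2/q_1 = 1.800256, so q_1* = 183/(13.9 + 12·1.800256) = 5.1545 and q_2* = 1.800256·5.1545 = 9.2794.
Expenditure on q_2: 12·9.2794 = 111.3527; share = 0.6085.

share on q_2 = 0.6085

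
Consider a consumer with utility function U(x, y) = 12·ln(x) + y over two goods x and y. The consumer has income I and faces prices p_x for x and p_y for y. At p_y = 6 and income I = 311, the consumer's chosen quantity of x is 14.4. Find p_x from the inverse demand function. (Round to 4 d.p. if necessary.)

p_x = 5

Set MRS = p_x/p_y: (12/x)/1 = p_x/p_y.
So x*(p_x,p_y) = 12·p_y/p_x, independent of income; and y* = (I − 12·p_y)/p_y.
Set x* = 14.4 in the demand function and solve for p_x: p_x = 5.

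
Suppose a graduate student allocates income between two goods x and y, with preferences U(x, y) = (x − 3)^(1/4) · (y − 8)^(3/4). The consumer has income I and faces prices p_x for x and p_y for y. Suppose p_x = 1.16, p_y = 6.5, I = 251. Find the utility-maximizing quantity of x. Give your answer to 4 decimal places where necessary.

x* = 45.1379

Discretionary income = 251 − 3·1.16 − 8·6.5 = 195.52; x* = 3 + 0.25·195.52/1.16 = 45.1379.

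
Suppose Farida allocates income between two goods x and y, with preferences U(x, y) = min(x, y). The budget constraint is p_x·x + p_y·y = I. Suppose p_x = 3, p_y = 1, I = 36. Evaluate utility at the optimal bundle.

Here 3 + 1 = 4, giving x* = 9 and y* = 9.
Utility at the optimum: U(9, 9) = 9.

V = 9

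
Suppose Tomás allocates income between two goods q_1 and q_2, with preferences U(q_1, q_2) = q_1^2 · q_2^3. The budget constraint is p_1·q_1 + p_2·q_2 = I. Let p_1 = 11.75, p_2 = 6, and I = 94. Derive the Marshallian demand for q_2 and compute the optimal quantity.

Demand: q_1*(p_1,p_2,I) = 0.4·I/p_1 and q_2* = 0.6·I/p_2.
At p_1=11.75, p_2=6, I=94: q_2* = 0.6·94/6 = 9.4.

q_2* = 9.4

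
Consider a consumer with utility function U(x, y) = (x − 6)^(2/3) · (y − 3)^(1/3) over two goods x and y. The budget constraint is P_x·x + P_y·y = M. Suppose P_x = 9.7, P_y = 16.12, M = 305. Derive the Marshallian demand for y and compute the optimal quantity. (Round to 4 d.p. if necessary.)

Let x' = x−6, y' = y−3. MRS = 2·y'/x' = P_x/P_y.
After buying the subsistence bundle (6, 3), a share 2/3 of the remaining income goes to x: x* = 6 + 2/3·(M − 6P_x − 3P_y)/P_x.
Discretionary income = 305 − 6·9.7 − 3·16.12 = 198.44; y* = 3 + 1/3·198.44/16.12 = 7.1034.

y* = 7.1034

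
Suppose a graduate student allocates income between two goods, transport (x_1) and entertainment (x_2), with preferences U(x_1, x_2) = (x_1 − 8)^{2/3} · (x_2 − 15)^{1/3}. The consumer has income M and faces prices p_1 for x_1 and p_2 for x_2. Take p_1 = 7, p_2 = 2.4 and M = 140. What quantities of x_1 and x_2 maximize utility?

Let x_1' = x_1−8, x_2' = x_2−15. MRS = 2·x_2'/x_1' = p_1/p_2.
After buying the subsistence bundle (8, 15), a share 2/3 of the remaining income goes to x_1: x_1* = 8 + 2/3·(M − 8p_1 − 15p_2)/p_1.
Discretionary income = 140 − 8·7 − 15·2.4 = 48; x_1* = 8 + 2/3·48/7 = 12.5714; x_2* = 15 + 1/3·48/2.4 = 21.6667.

x_1* = 12.5714, x_2* = 21.6667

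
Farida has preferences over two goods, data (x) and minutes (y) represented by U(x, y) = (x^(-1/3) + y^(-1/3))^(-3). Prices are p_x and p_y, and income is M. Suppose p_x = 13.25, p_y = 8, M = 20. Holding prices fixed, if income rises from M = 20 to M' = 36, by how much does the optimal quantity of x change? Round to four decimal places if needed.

Δx* = 0.6418

MU_x ∝ x^(-4/3), MU_y ∝ y^(-4/3), so MRS = (y/x)^(4/3) = p_x/p_y.
Hence y/x = (p_x/p_y)^(1/(4/3)), i.e. raised to the 0.75 power.
Substitute y = (y/x)·x into the budget: x* = M/(p_x + p_y·(y/x)).
Numerically y/x = 1.459972, so x* = 20/(13.25 + 8·1.459972) = 0.8023.
At M' = 36: x* = 1.4441. Change: 1.4441 − 0.8023 = 0.6418.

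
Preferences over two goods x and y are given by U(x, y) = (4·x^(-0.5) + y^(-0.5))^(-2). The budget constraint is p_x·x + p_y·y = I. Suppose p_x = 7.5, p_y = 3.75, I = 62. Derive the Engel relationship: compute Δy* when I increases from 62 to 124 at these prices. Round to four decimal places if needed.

With the ratio pinned down, the budget gives x* = I/(p_x + p_y·(y/x)) and y* = (y/x)·x*.
Numerically y/x = 0.629961, so x* = 62/(7.5 + 3.75·0.629961) = 6.2865 and y* = 0.629961·6.2865 = 3.9603.
At I' = 124: y* = 7.9205. Change: 7.9205 − 3.9603 = 3.9603.

Δy* = 3.9603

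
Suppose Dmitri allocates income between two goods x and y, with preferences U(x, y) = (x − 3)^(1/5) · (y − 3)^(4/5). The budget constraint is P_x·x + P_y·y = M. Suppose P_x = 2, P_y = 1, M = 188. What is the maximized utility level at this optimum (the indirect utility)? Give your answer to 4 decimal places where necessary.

V = 94.4768

Let x' = x−3, y' = y−3. MRS = (1/4)·y'/x' = P_x/P_y.
After buying the subsistence bundle (3, 3), a share 0.2 of the remaining income goes to x: x* = 3 + 0.2·(M − 3P_x − 3P_y)/P_x.
Discretionary income = 188 − 3·2 − 3·1 = 179; x* = 3 + 0.2·179/2 = 20.9; y* = 3 + 0.8·179/1 = 146.2.
Utility at the optimum: U(20.9, 146.2) = 94.4768.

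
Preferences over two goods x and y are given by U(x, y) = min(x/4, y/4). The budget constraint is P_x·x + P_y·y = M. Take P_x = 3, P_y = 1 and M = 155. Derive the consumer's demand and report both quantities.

With perfect complements, no substitution: consume in ratio x:y = 4:4.
Budget: P_x·x + P_y·x = M, so (4·P_x + 4·P_y)·x = 4·M.
Demand: x*(P_x,P_y,M) = 4·M/(4·P_x + 4·P_y), y* = 4·M/(4·P_x + 4·P_y).
Here 4·3 + 4·1 = 16, giving x* = 38.75 and y* = 38.75.

x* = 38.75, y* = 38.75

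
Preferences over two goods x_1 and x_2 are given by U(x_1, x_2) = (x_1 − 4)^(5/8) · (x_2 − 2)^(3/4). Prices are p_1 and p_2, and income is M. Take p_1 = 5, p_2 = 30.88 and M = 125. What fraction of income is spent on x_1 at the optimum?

This is Cobb-Douglas in (x_1−4, x_2−2): tangency gives 0.625·p_2·(x_2−2) = 0.75·p_1·(x_1−4).
Substituting into the budget: x_1* = 4 + 5/11·(M − 4·p_1 − 2·p_2)/p_1, and x_2* = 2 + 6/11·(…)/p_2.
Discretionary income = 125 − 4·5 − 2·30.88 = 43.24; x_1* = 4 + 5/11·43.24/5 = 7.9309; x_2* = 2 + 6/11·43.24/30.88 = 2.7638.
Expenditure on x_1: 5·7.9309 = 39.6545; share = 0.3172.

share on x_1 = 0.3172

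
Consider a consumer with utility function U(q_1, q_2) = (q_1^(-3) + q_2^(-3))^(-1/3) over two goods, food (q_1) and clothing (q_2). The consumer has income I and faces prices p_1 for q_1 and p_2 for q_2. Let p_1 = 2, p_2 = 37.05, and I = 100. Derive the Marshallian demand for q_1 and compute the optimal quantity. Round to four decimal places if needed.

q_1* = 5.0356

MU_q_1 ∝ q_1^(-4), MU_q_2 ∝ q_2^(-4), so MRS = (q_2/q_1)^(4) = p_1/p_2.
Hence q_2/q_1 = (p_1/p_2)^(1/(4)), i.e. raised to the 0.25 power.
With the ratio pinned down, the budget gives q_1* = I/(p_1 + p_2·(q_2/q_1)) and q_2* = (q_2/q_1)·q_1*.
Numerically q_2/q_1 = 0.482015, so q_1* = 100/(2 + 37.05·0.482015) = 5.0356.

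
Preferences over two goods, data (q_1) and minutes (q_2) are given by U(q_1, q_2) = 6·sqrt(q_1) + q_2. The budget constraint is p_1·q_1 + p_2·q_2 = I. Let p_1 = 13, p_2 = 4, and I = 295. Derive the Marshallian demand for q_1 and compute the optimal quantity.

q_1* = 0.8521

Plugging in: q_1* = (3·4/13)² = 0.8521.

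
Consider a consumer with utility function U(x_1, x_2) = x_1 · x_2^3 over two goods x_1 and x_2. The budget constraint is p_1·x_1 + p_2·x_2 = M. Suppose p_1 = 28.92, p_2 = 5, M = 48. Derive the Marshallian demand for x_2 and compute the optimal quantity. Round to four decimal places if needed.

x_2* = 7.2

Tangency: MRS = (1/3)·x_2/x_1 = p_1/p_2.
So p_2·x_2 = 3·p_1·x_1; combined with the budget, a share 0.25 of income goes to x_1.
Demand: x_1*(p_1,p_2,M) = 0.25·M/p_1 and x_2* = 0.75·M/p_2.
At p_1=28.92, p_2=5, M=48: x_2* = 0.75·48/5 = 7.2.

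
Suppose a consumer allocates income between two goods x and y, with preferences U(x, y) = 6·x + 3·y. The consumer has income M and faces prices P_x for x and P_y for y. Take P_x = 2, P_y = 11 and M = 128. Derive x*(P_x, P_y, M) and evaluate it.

x* = 64

Linear utility — the consumer picks whichever good has higher MU/price: 6/2 = 3 vs 3/11 = 0.2727.
x gives more utility per dollar, so spend all income on x: x* = M/P_x, y* = 0.
Numerically: x* = 64, y* = 0.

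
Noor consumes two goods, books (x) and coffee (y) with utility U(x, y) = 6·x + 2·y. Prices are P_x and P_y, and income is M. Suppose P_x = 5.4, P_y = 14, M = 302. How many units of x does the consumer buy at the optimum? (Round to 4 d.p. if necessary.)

Linear utility — the consumer picks whichever good has higher MU/price: 6/5.4 = 1.1111 vs 2/14 = 0.1429.
x gives more utility per dollar, so spend all income on x: x* = M/P_x, y* = 0.
Numerically: x* = 55.9259, y* = 0.

x* = 55.9259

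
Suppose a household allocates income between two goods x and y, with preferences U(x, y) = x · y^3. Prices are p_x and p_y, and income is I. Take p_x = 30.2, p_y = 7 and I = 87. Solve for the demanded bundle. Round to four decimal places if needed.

The MRS is (1/3)·y/x. Set MRS = p_x/p_y.
Rearranging, p_y·y = 3·p_x·x. Substituting into the budget gives p_x·x·(1 + 3) = I.
Demand: x*(p_x,p_y,I) = 0.25·I/p_x and y* = 0.75·I/p_y.
At p_x=30.2, p_y=7, I=87: x* = 0.25·87/30.2 = 0.7202, y* = 9.3214.

x* = 0.7202, y* = 9.3214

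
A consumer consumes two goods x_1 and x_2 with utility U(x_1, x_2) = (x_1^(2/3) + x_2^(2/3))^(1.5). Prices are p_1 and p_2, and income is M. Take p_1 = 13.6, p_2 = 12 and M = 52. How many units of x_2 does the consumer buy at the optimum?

x_2* = 2.4364

From the CES first-order condition, (x_2/x_1)^(1/3) = p_1/p_2.
Solve for the ratio: x_2/x_1 = [p_1/p_2]^(3).
With the ratio pinned down, the budget gives x_1* = M/(p_1 + p_2·(x_2/x_1)) and x_2* = (x_2/x_1)·x_1*.
Numerically x_2/x_1 = 1.455704, so x_1* = 52/(13.6 + 12·1.455704) = 1.6737 and x_2* = 1.455704·1.6737 = 2.4364.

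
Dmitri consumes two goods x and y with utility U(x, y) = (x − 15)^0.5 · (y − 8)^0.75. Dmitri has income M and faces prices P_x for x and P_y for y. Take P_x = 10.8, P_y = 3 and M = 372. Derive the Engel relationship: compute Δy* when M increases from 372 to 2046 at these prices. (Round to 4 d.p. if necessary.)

This is Cobb-Douglas in (x−15, y−8): tangency gives 0.5·P_y·(y−8) = 0.75·P_x·(x−15).
Substituting into the budget: x* = 15 + 0.4·(M − 15·P_x − 8·P_y)/P_x, and y* = 8 + 0.6·(…)/P_y.
Discretionary income = 372 − 15·10.8 − 8·3 = 186; y* = 8 + 0.6·186/3 = 45.2.
At M' = 2046: y* = 380. Change: 380 − 45.2 = 334.8.

Δy* = 334.8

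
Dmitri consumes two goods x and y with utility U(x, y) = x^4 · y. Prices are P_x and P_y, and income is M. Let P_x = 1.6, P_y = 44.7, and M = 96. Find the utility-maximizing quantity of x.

x* = 48

MU_x/MU_y = (4·y)/(x); tangency sets this equal to P_x/P_y.
So 4·P_y·y = P_x·x; combined with the budget, a share 0.8 of income goes to x.
Demand: x*(P_x,P_y,M) = 0.8·M/P_x and y* = 0.2·M/P_y.
At P_x=1.6, P_y=44.7, M=96: x* = 0.8·96/1.6 = 48.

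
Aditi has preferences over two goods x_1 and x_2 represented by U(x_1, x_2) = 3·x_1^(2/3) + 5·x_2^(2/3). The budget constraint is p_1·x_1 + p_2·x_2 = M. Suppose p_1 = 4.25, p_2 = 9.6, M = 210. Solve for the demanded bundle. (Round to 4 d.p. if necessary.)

MRS = MU_x_1/MU_x_2 = (3/5)·(x_2/x_1)^(1/3). Set equal to p_1/p_2.
Solve for the ratio: x_2/x_1 = [(5/3)·p_1/p_2]^(3).
Substitute x_2 = (x_2/x_1)·x_1 into the budget: x_1* = M/(p_1 + p_2·(x_2/x_1)).
Numerically x_2/x_1 = 0.401698, so x_1* = 210/(4.25 + 9.6·0.401698) = 25.9058 and x_2* = 0.401698·25.9058 = 10.4063.

x_1* = 25.9058, x_2* = 10.4063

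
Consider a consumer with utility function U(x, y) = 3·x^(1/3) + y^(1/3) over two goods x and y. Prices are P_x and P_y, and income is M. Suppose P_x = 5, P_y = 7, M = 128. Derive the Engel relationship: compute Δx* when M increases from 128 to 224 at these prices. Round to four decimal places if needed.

MU_x ∝ 3·x^(-2/3), MU_y ∝ y^(-2/3), so MRS = 3·(y/x)^(2/3) = P_x/P_y.
Solve for the ratio: y/x = [(1/3)·P_x/P_y]^(1.5).
Substitute y = (y/x)·x into the budget: x* = M/(P_x + P_y·(y/x)).
Numerically y/x = 0.116179, so x* = 128/(5 + 7·0.116179) = 22.0187.
At M' = 224: x* = 38.5327. Change: 38.5327 − 22.0187 = 16.514.

Δx* = 16.514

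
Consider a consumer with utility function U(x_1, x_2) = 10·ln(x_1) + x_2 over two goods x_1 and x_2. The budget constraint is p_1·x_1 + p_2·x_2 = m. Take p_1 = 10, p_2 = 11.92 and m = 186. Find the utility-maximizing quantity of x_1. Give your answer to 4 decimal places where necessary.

x_1* = 11.92

Set MRS = p_1/p_2: (10/x_1)/1 = p_1/p_2.
So x_1*(p_1,p_2) = 10·p_2/p_1, independent of income; and x_2* = (m − 10·p_2)/p_2.
At the given prices: x_1* = 10·11.92/10 = 11.92.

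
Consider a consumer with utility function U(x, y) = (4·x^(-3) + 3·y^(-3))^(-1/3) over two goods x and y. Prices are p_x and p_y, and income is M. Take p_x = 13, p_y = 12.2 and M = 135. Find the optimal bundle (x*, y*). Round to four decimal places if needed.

x* = 5.5023, y* = 5.2024

MRS = MU_x/MU_y = (4/3)·(y/x)^(4). Set equal to p_x/p_y.
Solve for the ratio: y/x = [(3/4)·p_x/p_y]^(0.25).
With the ratio pinned down, the budget gives x* = M/(p_x + p_y·(y/x)) and y* = (y/x)·x*.
Numerically y/x = 0.945499, so x* = 135/(13 + 12.2·0.945499) = 5.5023 and y* = 0.945499·5.5023 = 5.2024.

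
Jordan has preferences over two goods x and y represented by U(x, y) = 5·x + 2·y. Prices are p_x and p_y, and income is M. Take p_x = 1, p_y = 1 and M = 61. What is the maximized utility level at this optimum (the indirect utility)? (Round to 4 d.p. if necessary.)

V = 305

Linear utility — the consumer picks whichever good has higher MU/price: 5/1 = 5 vs 2/1 = 2.
x gives more utility per dollar, so spend all income on x: x* = M/p_x, y* = 0.
Numerically: x* = 61, y* = 0.
Utility at the optimum: U(61, 0) = 305.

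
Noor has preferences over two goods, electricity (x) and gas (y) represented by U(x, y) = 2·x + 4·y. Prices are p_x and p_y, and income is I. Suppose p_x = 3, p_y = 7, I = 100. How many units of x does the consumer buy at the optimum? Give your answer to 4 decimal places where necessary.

x* = 33.3333

Perfect substitutes: compare marginal utility per dollar. 2/p_x vs 4/p_y → 0.6667 vs 0.5714.
x gives more utility per dollar, so spend all income on x: x* = I/p_x, y* = 0.
Numerically: x* = 33.3333, y* = 0.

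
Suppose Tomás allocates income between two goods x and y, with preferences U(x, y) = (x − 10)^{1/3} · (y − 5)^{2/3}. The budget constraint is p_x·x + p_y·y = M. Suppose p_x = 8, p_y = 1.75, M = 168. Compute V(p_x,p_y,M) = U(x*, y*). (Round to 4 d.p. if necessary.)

V = 14.4381

This is Cobb-Douglas in (x−10, y−5): tangency gives 1/3·p_y·(y−5) = 2/3·p_x·(x−10).
Substituting into the budget: x* = 10 + 1/3·(M − 10·p_x − 5·p_y)/p_x, and y* = 5 + 2/3·(…)/p_y.
Discretionary income = 168 − 10·8 − 5·1.75 = 79.25; x* = 10 + 1/3·79.25/8 = 13.3021; y* = 5 + 2/3·79.25/1.75 = 35.1905.
Utility at the optimum: U(13.3021, 35.1905) = 14.4381.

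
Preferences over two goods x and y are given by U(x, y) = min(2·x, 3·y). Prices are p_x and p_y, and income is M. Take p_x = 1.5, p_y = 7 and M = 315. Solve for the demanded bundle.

x* = 51.0811, y* = 34.0541

Demand: x*(p_x,p_y,M) = 3·M/(3·p_x + 2·p_y), y* = 2·M/(3·p_x + 2·p_y).
Here 3·1.5 + 2·7 = 18.5, giving x* = 51.0811 and y* = 34.0541.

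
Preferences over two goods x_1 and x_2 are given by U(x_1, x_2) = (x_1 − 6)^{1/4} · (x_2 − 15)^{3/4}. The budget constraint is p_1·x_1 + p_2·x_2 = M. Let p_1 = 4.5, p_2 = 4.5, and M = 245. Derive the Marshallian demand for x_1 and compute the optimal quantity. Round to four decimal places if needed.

Let x_1' = x_1−6, x_2' = x_2−15. MRS = (1/3)·x_2'/x_1' = p_1/p_2.
Substituting into the budget: x_1* = 6 + 0.25·(M − 6·p_1 − 15·p_2)/p_1, and x_2* = 15 + 0.75·(…)/p_2.
Discretionary income = 245 − 6·4.5 − 15·4.5 = 150.5; x_1* = 6 + 0.25·150.5/4.5 = 14.3611.

x_1* = 14.3611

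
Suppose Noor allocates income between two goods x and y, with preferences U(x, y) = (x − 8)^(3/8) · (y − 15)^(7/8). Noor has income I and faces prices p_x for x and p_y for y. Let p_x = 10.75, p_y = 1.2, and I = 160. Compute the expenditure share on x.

After buying the subsistence bundle (8, 15), a share 0.3 of the remaining income goes to x: x* = 8 + 0.3·(I − 8p_x − 15p_y)/p_x.
Discretionary income = 160 − 8·10.75 − 15·1.2 = 56; x* = 8 + 0.3·56/10.75 = 9.5628; y* = 15 + 0.7·56/1.2 = 47.6667.
Expenditure on x: 10.75·9.5628 = 102.8; share = 0.6425.

share on x = 0.6425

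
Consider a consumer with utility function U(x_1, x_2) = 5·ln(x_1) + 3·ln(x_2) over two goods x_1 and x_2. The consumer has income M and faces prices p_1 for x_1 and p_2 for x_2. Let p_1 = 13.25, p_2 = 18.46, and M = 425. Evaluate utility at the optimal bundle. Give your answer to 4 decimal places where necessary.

The MRS is (5/3)·x_2/x_1. Set MRS = p_1/p_2.
So 5·p_2·x_2 = 3·p_1·x_1; combined with the budget, a share 0.625 of income goes to x_1.
Demand: x_1*(p_1,p_2,M) = 0.625·M/p_1 and x_2* = 0.375·M/p_2.
At p_1=13.25, p_2=18.46, M=425: x_1* = 0.625·425/13.25 = 20.0472, x_2* = 8.6335.
Utility at the optimum: U(20.0472, 8.6335) = 21.4574.

V = 21.4574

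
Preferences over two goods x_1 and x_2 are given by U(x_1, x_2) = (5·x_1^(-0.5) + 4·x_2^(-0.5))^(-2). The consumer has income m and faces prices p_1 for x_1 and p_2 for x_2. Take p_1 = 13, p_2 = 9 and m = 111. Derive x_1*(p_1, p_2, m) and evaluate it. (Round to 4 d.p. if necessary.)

x_1* = 4.8449

MU_x_1 ∝ 5·x_1^(-1.5), MU_x_2 ∝ 4·x_2^(-1.5), so MRS = (5/4)·(x_2/x_1)^(1.5) = p_1/p_2.
Solve for the ratio: x_2/x_1 = [(4/5)·p_1/p_2]^(2/3).
With the ratio pinned down, the budget gives x_1* = m/(p_1 + p_2·(x_2/x_1)) and x_2* = (x_2/x_1)·x_1*.
Numerically x_2/x_1 = 1.101186, so x_1* = 111/(13 + 9·1.101186) = 4.8449.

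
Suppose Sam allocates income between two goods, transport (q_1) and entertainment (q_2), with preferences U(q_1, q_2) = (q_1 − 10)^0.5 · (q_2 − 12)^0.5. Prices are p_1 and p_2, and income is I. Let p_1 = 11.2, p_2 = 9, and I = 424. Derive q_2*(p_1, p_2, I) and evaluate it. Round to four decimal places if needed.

Let q_1' = q_1−10, q_2' = q_2−12. MRS = q_2'/q_1' = p_1/p_2.
After buying the subsistence bundle (10, 12), a share 0.5 of the remaining income goes to q_1: q_1* = 10 + 0.5·(I − 10p_1 − 12p_2)/p_1.
Discretionary income = 424 − 10·11.2 − 12·9 = 204; q_2* = 12 + 0.5·204/9 = 23.3333.

q_2* = 23.3333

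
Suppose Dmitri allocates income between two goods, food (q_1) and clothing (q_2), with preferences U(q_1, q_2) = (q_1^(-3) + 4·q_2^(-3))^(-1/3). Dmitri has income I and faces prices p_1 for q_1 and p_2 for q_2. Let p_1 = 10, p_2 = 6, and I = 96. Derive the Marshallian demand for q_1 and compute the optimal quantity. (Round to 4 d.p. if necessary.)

q_1* = 4.8877

MRS = MU_q_1/MU_q_2 = (1/4)·(q_2/q_1)^(4). Set equal to p_1/p_2.
Solve for the ratio: q_2/q_1 = [4·p_1/p_2]^(0.25).
With the ratio pinned down, the budget gives q_1* = I/(p_1 + p_2·(q_2/q_1)) and q_2* = (q_2/q_1)·q_1*.
Numerically q_2/q_1 = 1.606857, so q_1* = 96/(10 + 6·1.606857) = 4.8877.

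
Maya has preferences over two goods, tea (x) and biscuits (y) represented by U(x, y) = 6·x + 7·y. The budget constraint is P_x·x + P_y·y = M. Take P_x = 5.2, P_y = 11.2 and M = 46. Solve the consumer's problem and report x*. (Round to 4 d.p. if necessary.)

Linear utility — the consumer picks whichever good has higher MU/price: 6/5.2 = 1.1538 vs 7/11.2 = 0.625.
x gives more utility per dollar, so spend all income on x: x* = M/P_x, y* = 0.
Numerically: x* = 8.8462, y* = 0.

x* = 8.8462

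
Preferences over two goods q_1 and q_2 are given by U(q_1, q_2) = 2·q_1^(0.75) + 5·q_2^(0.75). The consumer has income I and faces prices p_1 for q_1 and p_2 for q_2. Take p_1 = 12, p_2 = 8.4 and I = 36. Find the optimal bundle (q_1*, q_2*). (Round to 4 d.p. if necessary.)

q_1* = 0.0261, q_2* = 4.2484

With the ratio pinned down, the budget gives q_1* = I/(p_1 + p_2·(q_2/q_1)) and q_2* = (q_2/q_1)·q_1*.
Numerically q_2/q_1 = 162.692628, so q_1* = 36/(12 + 8.4·162.692628) = 0.0261 and q_2* = 162.692628·0.0261 = 4.2484.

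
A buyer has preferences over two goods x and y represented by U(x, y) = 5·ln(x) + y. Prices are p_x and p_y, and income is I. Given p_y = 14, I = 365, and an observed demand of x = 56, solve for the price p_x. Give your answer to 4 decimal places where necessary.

Set MRS = p_x/p_y: (5/x)/1 = p_x/p_y.
So x*(p_x,p_y) = 5·p_y/p_x, independent of income; and y* = (I − 5·p_y)/p_y.
Set x* = 56 in the demand function and solve for p_x: p_x = 1.25.

p_x = 1.25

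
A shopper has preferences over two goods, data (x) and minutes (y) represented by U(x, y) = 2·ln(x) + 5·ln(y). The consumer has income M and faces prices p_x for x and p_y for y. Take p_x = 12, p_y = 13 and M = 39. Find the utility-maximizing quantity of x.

x* = 0.9286

MU_x/MU_y = (2·y)/(5·x); tangency sets this equal to p_x/p_y.
So 2·p_y·y = 5·p_x·x; combined with the budget, a share 2/7 of income goes to x.
Demand: x*(p_x,p_y,M) = 2/7·M/p_x and y* = 5/7·M/p_y.
At p_x=12, p_y=13, M=39: x* = 2/7·39/12 = 0.9286.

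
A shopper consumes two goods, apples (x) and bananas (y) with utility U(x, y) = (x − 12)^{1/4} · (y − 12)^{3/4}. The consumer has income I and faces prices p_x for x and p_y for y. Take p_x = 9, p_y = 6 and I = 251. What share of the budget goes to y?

share on y = 0.499

This is Cobb-Douglas in (x−12, y−12): tangency gives 0.25·p_y·(y−12) = 0.75·p_x·(x−12).
After buying the subsistence bundle (12, 12), a share 0.25 of the remaining income goes to x: x* = 12 + 0.25·(I − 12p_x − 12p_y)/p_x.
Discretionary income = 251 − 12·9 − 12·6 = 71; x* = 12 + 0.25·71/9 = 13.9722; y* = 12 + 0.75·71/6 = 20.875.
Expenditure on y: 6·20.875 = 125.25; share = 0.499.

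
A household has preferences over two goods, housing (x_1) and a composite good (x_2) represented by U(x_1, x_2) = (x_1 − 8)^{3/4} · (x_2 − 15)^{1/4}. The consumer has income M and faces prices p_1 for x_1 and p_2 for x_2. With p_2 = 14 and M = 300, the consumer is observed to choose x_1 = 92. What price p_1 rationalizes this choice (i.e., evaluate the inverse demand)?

p_1 = 0.75

This is Cobb-Douglas in (x_1−8, x_2−15): tangency gives 0.75·p_2·(x_2−15) = 0.25·p_1·(x_1−8).
After buying the subsistence bundle (8, 15), a share 0.75 of the remaining income goes to x_1: x_1* = 8 + 0.75·(M − 8p_1 − 15p_2)/p_1.
Set x_1* = 92 in the demand function and solve for p_1: p_1 = 0.75.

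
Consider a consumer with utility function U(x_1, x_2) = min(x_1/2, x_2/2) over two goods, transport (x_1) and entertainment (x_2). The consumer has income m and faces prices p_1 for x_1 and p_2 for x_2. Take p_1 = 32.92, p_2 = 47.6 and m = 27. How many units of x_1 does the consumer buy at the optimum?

With perfect complements, no substitution: consume in ratio x_1:x_2 = 2:2.
Budget: p_1·x_1 + p_2·x_1 = m, so (2·p_1 + 2·p_2)·x_1 = 2·m.
Demand: x_1*(p_1,p_2,m) = 2·m/(2·p_1 + 2·p_2), x_2* = 2·m/(2·p_1 + 2·p_2).
Here 2·32.92 + 2·47.6 = 161.04, giving x_1* = 0.3353.

x_1* = 0.3353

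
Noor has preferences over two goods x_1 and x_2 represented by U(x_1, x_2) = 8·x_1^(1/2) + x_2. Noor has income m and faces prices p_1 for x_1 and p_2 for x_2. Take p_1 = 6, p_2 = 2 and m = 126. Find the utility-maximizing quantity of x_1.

x_1* = 1.7778

MU_x_1 = 4/√x_1, MU_x_2 = 1. Tangency: 4/√x_1 = p_1/p_2.
Thus x_1* = (4·p_2/p_1)² — independent of m — with the rest of income spent on x_2.
Plugging in: x_1* = (4·2/6)² = 1.7778.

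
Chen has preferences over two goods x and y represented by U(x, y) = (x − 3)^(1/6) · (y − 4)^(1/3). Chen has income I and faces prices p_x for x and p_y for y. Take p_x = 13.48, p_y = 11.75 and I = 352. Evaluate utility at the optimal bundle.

Let x' = x−3, y' = y−4. MRS = (1/2)·y'/x' = p_x/p_y.
After buying the subsistence bundle (3, 4), a share 1/3 of the remaining income goes to x: x* = 3 + 1/3·(I − 3p_x − 4p_y)/p_x.
Discretionary income = 352 − 3·13.48 − 4·11.75 = 264.56; x* = 3 + 1/3·264.56/13.48 = 9.542; y* = 4 + 2/3·264.56/11.75 = 19.0105.
Utility at the optimum: U(9.542, 19.0105) = 3.3735.

V = 3.3735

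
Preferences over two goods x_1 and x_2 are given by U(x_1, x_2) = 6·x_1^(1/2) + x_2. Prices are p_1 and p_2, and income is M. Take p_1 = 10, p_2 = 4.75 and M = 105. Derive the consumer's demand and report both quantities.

x_1* = 2.0306, x_2* = 17.8303

MU_x_1 = 3/√x_1, MU_x_2 = 1. Tangency: 3/√x_1 = p_1/p_2.
Thus x_1* = (3·p_2/p_1)² — independent of M — with the rest of income spent on x_2.
Plugging in: x_1* = (3·4.75/10)² = 2.0306, x_2* = 17.8303.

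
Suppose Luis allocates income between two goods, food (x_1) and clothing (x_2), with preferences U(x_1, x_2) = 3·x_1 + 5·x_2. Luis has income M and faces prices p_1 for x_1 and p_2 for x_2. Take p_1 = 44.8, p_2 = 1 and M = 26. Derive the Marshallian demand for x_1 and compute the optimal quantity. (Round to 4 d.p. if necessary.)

Linear utility — the consumer picks whichever good has higher MU/price: 3/44.8 = 0.067 vs 5/1 = 5.
x_2 gives more utility per dollar, so spend all income on x_2: x_2* = M/p_2, x_1* = 0.
Numerically: x_1* = 0, x_2* = 26.

x_1* = 0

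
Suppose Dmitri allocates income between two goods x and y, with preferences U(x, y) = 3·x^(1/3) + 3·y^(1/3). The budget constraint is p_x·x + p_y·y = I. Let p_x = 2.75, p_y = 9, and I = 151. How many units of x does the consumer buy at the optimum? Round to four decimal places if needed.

From the CES first-order condition, (y/x)^(2/3) = p_x/p_y.
Solve for the ratio: y/x = [p_x/p_y]^(1.5).
Substitute y = (y/x)·x into the budget: x* = I/(p_x + p_y·(y/x)).
Numerically y/x = 0.168902, so x* = 151/(2.75 + 9·0.168902) = 35.362.

x* = 35.362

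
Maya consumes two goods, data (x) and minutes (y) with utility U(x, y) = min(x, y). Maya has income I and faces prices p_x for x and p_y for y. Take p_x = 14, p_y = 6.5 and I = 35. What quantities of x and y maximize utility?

With perfect complements, no substitution: consume in ratio x:y = 1:1.
Budget: p_x·x + p_y·x = I, so (p_x + p_y)·x = I.
Demand: x*(p_x,p_y,I) = I/(p_x + p_y), y* = I/(p_x + p_y).
Here 14 + 6.5 = 20.5, giving x* = 1.7073 and y* = 1.7073.

x* = 1.7073, y* = 1.7073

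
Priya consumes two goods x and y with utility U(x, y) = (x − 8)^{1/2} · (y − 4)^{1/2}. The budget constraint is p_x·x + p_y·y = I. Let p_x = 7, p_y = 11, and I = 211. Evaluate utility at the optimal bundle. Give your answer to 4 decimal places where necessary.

V = 6.3248

Substituting into the budget: x* = 8 + 0.5·(I − 8·p_x − 4·p_y)/p_x, and y* = 4 + 0.5·(…)/p_y.
Discretionary income = 211 − 8·7 − 4·11 = 111; x* = 8 + 0.5·111/7 = 15.9286; y* = 4 + 0.5·111/11 = 9.0455.
Utility at the optimum: U(15.9286, 9.0455) = 6.3248.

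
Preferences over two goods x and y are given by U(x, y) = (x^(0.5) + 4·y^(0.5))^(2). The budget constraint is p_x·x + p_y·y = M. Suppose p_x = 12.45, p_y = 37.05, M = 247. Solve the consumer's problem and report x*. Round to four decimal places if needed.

x* = 3.1113

From the CES first-order condition, (1/4)·(y/x)^(0.5) = p_x/p_y.
Solve for the ratio: y/x = [4·p_x/p_y]^(2).
Substitute y = (y/x)·x into the budget: x* = M/(p_x + p_y·(y/x)).
Numerically y/x = 1.806684, so x* = 247/(12.45 + 37.05·1.806684) = 3.1113.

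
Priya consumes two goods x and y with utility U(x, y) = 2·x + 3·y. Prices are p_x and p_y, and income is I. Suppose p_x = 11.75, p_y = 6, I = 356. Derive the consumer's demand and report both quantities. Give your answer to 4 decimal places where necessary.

Linear utility — the consumer picks whichever good has higher MU/price: 2/11.75 = 0.1702 vs 3/6 = 0.5.
y gives more utility per dollar, so spend all income on y: y* = I/p_y, x* = 0.
Numerically: x* = 0, y* = 59.3333.

x* = 0, y* = 59.3333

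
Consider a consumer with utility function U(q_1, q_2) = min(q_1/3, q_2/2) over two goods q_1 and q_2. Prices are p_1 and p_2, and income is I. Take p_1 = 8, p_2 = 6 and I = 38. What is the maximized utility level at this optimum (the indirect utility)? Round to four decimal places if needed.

With perfect complements, no substitution: consume in ratio q_1:q_2 = 3:2.
Budget: p_1·q_1 + p_2·(2/3)·q_1 = I, so (3·p_1 + 2·p_2)·q_1 = 3·I.
Demand: q_1*(p_1,p_2,I) = 3·I/(3·p_1 + 2·p_2), q_2* = 2·I/(3·p_1 + 2·p_2).
Here 3·8 + 2·6 = 36, giving q_1* = 3.1667 and q_2* = 2.1111.
Utility at the optimum: U(3.1667, 2.1111) = 1.0556.

V = 1.0556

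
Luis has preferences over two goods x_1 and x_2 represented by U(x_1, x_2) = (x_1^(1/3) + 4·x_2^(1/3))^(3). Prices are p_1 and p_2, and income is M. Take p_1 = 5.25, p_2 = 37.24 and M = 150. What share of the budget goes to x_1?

share on x_1 = 0.2498

Numerically x_2/x_1 = 0.423462, so x_1* = 150/(5.25 + 37.24·0.423462) = 7.1362 and x_2* = 0.423462·7.1362 = 3.0219.
Expenditure on x_1: 5.25·7.1362 = 37.4648; share = 0.2498.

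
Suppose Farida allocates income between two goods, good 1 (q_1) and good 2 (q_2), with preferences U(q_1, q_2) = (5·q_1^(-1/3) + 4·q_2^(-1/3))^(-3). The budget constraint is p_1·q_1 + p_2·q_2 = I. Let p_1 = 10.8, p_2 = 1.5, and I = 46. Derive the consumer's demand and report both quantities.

From the CES first-order condition, (5/4)·(q_2/q_1)^(4/3) = p_1/p_2.
Hence q_2/q_1 = ((4/5)·p_1/p_2)^(1/(4/3)), i.e. raised to the 0.75 power.
With the ratio pinned down, the budget gives q_1* = I/(p_1 + p_2·(q_2/q_1)) and q_2* = (q_2/q_1)·q_1*.
Numerically q_2/q_1 = 3.718064, so q_1* = 46/(10.8 + 1.5·3.718064) = 2.8088 and q_2* = 3.718064·2.8088 = 10.4433.

q_1* = 2.8088, q_2* = 10.4433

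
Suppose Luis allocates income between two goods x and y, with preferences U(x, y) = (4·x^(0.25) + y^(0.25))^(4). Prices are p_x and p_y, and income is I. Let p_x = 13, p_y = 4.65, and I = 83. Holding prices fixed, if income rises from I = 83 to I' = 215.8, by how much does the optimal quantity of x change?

From the CES first-order condition, 4·(y/x)^(0.75) = p_x/p_y.
Hence y/x = ((1/4)·p_x/p_y)^(1/(0.75)), i.e. raised to the 4/3 power.
Substitute y = (y/x)·x into the budget: x* = I/(p_x + p_y·(y/x)).
Numerically y/x = 0.62026, so x* = 83/(13 + 4.65·0.62026) = 5.2253.
At I' = 215.8: x* = 13.5858. Change: 13.5858 − 5.2253 = 8.3605.

Δx* = 8.3605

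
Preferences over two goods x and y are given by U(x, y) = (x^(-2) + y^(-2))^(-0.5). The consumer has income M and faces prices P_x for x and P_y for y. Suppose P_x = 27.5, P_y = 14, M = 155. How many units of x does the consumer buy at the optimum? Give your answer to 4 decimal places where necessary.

MU_x ∝ x^(-3), MU_y ∝ y^(-3), so MRS = (y/x)^(3) = P_x/P_y.
Hence y/x = (P_x/P_y)^(1/(3)), i.e. raised to the 1/3 power.
With the ratio pinned down, the budget gives x* = M/(P_x + P_y·(y/x)) and y* = (y/x)·x*.
Numerically y/x = 1.252376, so x* = 155/(27.5 + 14·1.252376) = 3.4419.

x* = 3.4419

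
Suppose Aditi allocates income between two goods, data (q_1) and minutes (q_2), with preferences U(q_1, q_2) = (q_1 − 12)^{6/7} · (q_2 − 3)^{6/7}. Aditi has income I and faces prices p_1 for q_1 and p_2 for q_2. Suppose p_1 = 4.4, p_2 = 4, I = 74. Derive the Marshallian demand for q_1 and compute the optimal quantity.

MRS = (q_2−3)/(q_1−12). Tangency with p_1/p_2 gives q_2−3 = (p_1/p_2)·(q_1−12).
After buying the subsistence bundle (12, 3), a share 0.5 of the remaining income goes to q_1: q_1* = 12 + 0.5·(I − 12p_1 − 3p_2)/p_1.
Discretionary income = 74 − 12·4.4 − 3·4 = 9.2; q_1* = 12 + 0.5·9.2/4.4 = 13.0455.

q_1* = 13.0455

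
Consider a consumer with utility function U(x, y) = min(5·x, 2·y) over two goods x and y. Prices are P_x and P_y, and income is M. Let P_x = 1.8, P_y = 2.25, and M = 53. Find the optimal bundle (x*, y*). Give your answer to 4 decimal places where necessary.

With perfect complements, no substitution: consume in ratio x:y = 2:5.
Budget: P_x·x + P_y·(5/2)·x = M, so (2·P_x + 5·P_y)·x = 2·M.
Demand: x*(P_x,P_y,M) = 2·M/(2·P_x + 5·P_y), y* = 5·M/(2·P_x + 5·P_y).
Here 2·1.8 + 5·2.25 = 14.85, giving x* = 7.138 and y* = 17.8451.

x* = 7.138, y* = 17.8451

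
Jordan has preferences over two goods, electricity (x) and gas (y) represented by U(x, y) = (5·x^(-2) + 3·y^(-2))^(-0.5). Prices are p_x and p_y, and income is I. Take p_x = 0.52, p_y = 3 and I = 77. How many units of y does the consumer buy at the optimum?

y* = 18.7542

MU_x ∝ 5·x^(-3), MU_y ∝ 3·y^(-3), so MRS = (5/3)·(y/x)^(3) = p_x/p_y.
Solve for the ratio: y/x = [(3/5)·p_x/p_y]^(1/3).
With the ratio pinned down, the budget gives x* = I/(p_x + p_y·(y/x)) and y* = (y/x)·x*.
Numerically y/x = 0.470267, so x* = 77/(0.52 + 3·0.470267) = 39.8798 and y* = 0.470267·39.8798 = 18.7542.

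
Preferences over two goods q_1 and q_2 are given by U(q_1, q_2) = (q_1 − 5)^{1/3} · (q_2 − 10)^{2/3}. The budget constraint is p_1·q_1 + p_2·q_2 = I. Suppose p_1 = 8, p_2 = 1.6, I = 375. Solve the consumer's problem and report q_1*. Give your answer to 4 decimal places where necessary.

MRS = (1/2)·(q_2−10)/(q_1−5). Tangency with p_1/p_2 gives q_2−10 = 2·(p_1/p_2)·(q_1−5).
Substituting into the budget: q_1* = 5 + 1/3·(I − 5·p_1 − 10·p_2)/p_1, and q_2* = 10 + 2/3·(…)/p_2.
Discretionary income = 375 − 5·8 − 10·1.6 = 319; q_1* = 5 + 1/3·319/8 = 18.2917.

q_1* = 18.2917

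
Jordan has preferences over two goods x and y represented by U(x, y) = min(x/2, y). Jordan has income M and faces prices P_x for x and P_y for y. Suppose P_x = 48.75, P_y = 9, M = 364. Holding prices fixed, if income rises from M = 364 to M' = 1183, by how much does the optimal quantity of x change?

With perfect complements, no substitution: consume in ratio x:y = 2:1.
Budget: P_x·x + P_y·(1/2)·x = M, so (2·P_x + P_y)·x = 2·M.
Demand: x*(P_x,P_y,M) = 2·M/(2·P_x + P_y), y* = M/(2·P_x + P_y).
Here 2·48.75 + 9 = 106.5, giving x* = 6.8357.
At M' = 1183: x* = 22.216. Change: 22.216 − 6.8357 = 15.3803.

Δx* = 15.3803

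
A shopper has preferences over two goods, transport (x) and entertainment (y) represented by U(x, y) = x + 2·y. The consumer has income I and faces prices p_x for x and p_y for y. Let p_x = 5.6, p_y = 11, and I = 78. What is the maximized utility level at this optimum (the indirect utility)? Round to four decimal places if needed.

Perfect substitutes: compare marginal utility per dollar. 1/p_x vs 2/p_y → 0.1786 vs 0.1818.
y gives more utility per dollar, so spend all income on y: y* = I/p_y, x* = 0.
Numerically: x* = 0, y* = 7.0909.
Utility at the optimum: U(0, 7.0909) = 14.1818.

V = 14.1818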